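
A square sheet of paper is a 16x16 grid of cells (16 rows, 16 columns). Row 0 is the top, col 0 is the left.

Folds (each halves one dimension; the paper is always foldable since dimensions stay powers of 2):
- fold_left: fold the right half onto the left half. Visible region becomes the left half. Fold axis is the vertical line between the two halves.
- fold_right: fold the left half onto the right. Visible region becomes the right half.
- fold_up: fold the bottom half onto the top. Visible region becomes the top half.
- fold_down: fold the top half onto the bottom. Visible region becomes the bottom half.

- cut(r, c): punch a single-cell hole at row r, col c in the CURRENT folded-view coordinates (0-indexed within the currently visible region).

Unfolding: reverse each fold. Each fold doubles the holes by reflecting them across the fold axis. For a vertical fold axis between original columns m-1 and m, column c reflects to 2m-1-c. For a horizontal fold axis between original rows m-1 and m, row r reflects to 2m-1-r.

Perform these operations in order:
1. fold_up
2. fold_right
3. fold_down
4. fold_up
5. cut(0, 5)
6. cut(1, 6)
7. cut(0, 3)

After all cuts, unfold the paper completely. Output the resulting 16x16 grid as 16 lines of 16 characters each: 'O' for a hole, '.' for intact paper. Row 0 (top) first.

Op 1 fold_up: fold axis h@8; visible region now rows[0,8) x cols[0,16) = 8x16
Op 2 fold_right: fold axis v@8; visible region now rows[0,8) x cols[8,16) = 8x8
Op 3 fold_down: fold axis h@4; visible region now rows[4,8) x cols[8,16) = 4x8
Op 4 fold_up: fold axis h@6; visible region now rows[4,6) x cols[8,16) = 2x8
Op 5 cut(0, 5): punch at orig (4,13); cuts so far [(4, 13)]; region rows[4,6) x cols[8,16) = 2x8
Op 6 cut(1, 6): punch at orig (5,14); cuts so far [(4, 13), (5, 14)]; region rows[4,6) x cols[8,16) = 2x8
Op 7 cut(0, 3): punch at orig (4,11); cuts so far [(4, 11), (4, 13), (5, 14)]; region rows[4,6) x cols[8,16) = 2x8
Unfold 1 (reflect across h@6): 6 holes -> [(4, 11), (4, 13), (5, 14), (6, 14), (7, 11), (7, 13)]
Unfold 2 (reflect across h@4): 12 holes -> [(0, 11), (0, 13), (1, 14), (2, 14), (3, 11), (3, 13), (4, 11), (4, 13), (5, 14), (6, 14), (7, 11), (7, 13)]
Unfold 3 (reflect across v@8): 24 holes -> [(0, 2), (0, 4), (0, 11), (0, 13), (1, 1), (1, 14), (2, 1), (2, 14), (3, 2), (3, 4), (3, 11), (3, 13), (4, 2), (4, 4), (4, 11), (4, 13), (5, 1), (5, 14), (6, 1), (6, 14), (7, 2), (7, 4), (7, 11), (7, 13)]
Unfold 4 (reflect across h@8): 48 holes -> [(0, 2), (0, 4), (0, 11), (0, 13), (1, 1), (1, 14), (2, 1), (2, 14), (3, 2), (3, 4), (3, 11), (3, 13), (4, 2), (4, 4), (4, 11), (4, 13), (5, 1), (5, 14), (6, 1), (6, 14), (7, 2), (7, 4), (7, 11), (7, 13), (8, 2), (8, 4), (8, 11), (8, 13), (9, 1), (9, 14), (10, 1), (10, 14), (11, 2), (11, 4), (11, 11), (11, 13), (12, 2), (12, 4), (12, 11), (12, 13), (13, 1), (13, 14), (14, 1), (14, 14), (15, 2), (15, 4), (15, 11), (15, 13)]

Answer: ..O.O......O.O..
.O............O.
.O............O.
..O.O......O.O..
..O.O......O.O..
.O............O.
.O............O.
..O.O......O.O..
..O.O......O.O..
.O............O.
.O............O.
..O.O......O.O..
..O.O......O.O..
.O............O.
.O............O.
..O.O......O.O..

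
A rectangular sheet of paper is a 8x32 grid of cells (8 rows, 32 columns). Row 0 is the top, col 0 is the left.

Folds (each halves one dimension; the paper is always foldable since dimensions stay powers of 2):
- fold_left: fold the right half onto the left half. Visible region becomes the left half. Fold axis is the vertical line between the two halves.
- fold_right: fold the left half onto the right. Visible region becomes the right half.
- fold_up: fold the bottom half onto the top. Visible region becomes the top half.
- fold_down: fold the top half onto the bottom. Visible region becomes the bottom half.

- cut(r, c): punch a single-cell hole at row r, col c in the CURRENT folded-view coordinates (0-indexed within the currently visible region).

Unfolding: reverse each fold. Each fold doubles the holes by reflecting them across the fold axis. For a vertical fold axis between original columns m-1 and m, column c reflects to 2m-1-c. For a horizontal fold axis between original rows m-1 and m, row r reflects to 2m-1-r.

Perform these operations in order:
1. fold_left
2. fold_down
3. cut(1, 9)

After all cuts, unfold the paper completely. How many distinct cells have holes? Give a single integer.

Answer: 4

Derivation:
Op 1 fold_left: fold axis v@16; visible region now rows[0,8) x cols[0,16) = 8x16
Op 2 fold_down: fold axis h@4; visible region now rows[4,8) x cols[0,16) = 4x16
Op 3 cut(1, 9): punch at orig (5,9); cuts so far [(5, 9)]; region rows[4,8) x cols[0,16) = 4x16
Unfold 1 (reflect across h@4): 2 holes -> [(2, 9), (5, 9)]
Unfold 2 (reflect across v@16): 4 holes -> [(2, 9), (2, 22), (5, 9), (5, 22)]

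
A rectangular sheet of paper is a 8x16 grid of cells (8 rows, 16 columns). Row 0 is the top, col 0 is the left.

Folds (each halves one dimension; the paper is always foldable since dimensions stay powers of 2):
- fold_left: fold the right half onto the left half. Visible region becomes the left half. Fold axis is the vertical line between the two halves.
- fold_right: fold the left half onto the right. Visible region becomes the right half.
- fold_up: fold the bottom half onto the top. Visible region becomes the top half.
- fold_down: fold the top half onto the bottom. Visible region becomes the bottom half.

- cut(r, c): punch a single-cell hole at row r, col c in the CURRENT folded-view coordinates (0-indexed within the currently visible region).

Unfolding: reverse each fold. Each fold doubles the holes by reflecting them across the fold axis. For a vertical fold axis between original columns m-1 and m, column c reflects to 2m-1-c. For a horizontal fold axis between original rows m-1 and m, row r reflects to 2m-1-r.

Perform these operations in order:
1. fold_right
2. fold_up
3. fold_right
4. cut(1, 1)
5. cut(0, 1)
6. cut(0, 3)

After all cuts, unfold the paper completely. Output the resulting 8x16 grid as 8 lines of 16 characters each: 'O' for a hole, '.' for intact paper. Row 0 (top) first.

Op 1 fold_right: fold axis v@8; visible region now rows[0,8) x cols[8,16) = 8x8
Op 2 fold_up: fold axis h@4; visible region now rows[0,4) x cols[8,16) = 4x8
Op 3 fold_right: fold axis v@12; visible region now rows[0,4) x cols[12,16) = 4x4
Op 4 cut(1, 1): punch at orig (1,13); cuts so far [(1, 13)]; region rows[0,4) x cols[12,16) = 4x4
Op 5 cut(0, 1): punch at orig (0,13); cuts so far [(0, 13), (1, 13)]; region rows[0,4) x cols[12,16) = 4x4
Op 6 cut(0, 3): punch at orig (0,15); cuts so far [(0, 13), (0, 15), (1, 13)]; region rows[0,4) x cols[12,16) = 4x4
Unfold 1 (reflect across v@12): 6 holes -> [(0, 8), (0, 10), (0, 13), (0, 15), (1, 10), (1, 13)]
Unfold 2 (reflect across h@4): 12 holes -> [(0, 8), (0, 10), (0, 13), (0, 15), (1, 10), (1, 13), (6, 10), (6, 13), (7, 8), (7, 10), (7, 13), (7, 15)]
Unfold 3 (reflect across v@8): 24 holes -> [(0, 0), (0, 2), (0, 5), (0, 7), (0, 8), (0, 10), (0, 13), (0, 15), (1, 2), (1, 5), (1, 10), (1, 13), (6, 2), (6, 5), (6, 10), (6, 13), (7, 0), (7, 2), (7, 5), (7, 7), (7, 8), (7, 10), (7, 13), (7, 15)]

Answer: O.O..O.OO.O..O.O
..O..O....O..O..
................
................
................
................
..O..O....O..O..
O.O..O.OO.O..O.O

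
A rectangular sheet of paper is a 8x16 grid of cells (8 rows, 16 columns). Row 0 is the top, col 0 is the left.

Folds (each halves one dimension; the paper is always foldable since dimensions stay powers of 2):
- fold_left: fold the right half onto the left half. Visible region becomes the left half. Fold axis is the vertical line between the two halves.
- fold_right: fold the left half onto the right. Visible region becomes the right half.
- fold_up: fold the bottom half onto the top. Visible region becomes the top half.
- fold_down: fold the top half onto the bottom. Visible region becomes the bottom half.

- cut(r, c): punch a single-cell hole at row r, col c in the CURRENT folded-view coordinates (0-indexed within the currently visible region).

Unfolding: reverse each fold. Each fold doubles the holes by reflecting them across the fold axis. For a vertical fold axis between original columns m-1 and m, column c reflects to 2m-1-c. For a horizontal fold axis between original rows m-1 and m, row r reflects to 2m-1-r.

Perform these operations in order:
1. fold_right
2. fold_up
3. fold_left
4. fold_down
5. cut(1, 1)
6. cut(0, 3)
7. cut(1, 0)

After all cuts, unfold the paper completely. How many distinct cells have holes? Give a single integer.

Answer: 48

Derivation:
Op 1 fold_right: fold axis v@8; visible region now rows[0,8) x cols[8,16) = 8x8
Op 2 fold_up: fold axis h@4; visible region now rows[0,4) x cols[8,16) = 4x8
Op 3 fold_left: fold axis v@12; visible region now rows[0,4) x cols[8,12) = 4x4
Op 4 fold_down: fold axis h@2; visible region now rows[2,4) x cols[8,12) = 2x4
Op 5 cut(1, 1): punch at orig (3,9); cuts so far [(3, 9)]; region rows[2,4) x cols[8,12) = 2x4
Op 6 cut(0, 3): punch at orig (2,11); cuts so far [(2, 11), (3, 9)]; region rows[2,4) x cols[8,12) = 2x4
Op 7 cut(1, 0): punch at orig (3,8); cuts so far [(2, 11), (3, 8), (3, 9)]; region rows[2,4) x cols[8,12) = 2x4
Unfold 1 (reflect across h@2): 6 holes -> [(0, 8), (0, 9), (1, 11), (2, 11), (3, 8), (3, 9)]
Unfold 2 (reflect across v@12): 12 holes -> [(0, 8), (0, 9), (0, 14), (0, 15), (1, 11), (1, 12), (2, 11), (2, 12), (3, 8), (3, 9), (3, 14), (3, 15)]
Unfold 3 (reflect across h@4): 24 holes -> [(0, 8), (0, 9), (0, 14), (0, 15), (1, 11), (1, 12), (2, 11), (2, 12), (3, 8), (3, 9), (3, 14), (3, 15), (4, 8), (4, 9), (4, 14), (4, 15), (5, 11), (5, 12), (6, 11), (6, 12), (7, 8), (7, 9), (7, 14), (7, 15)]
Unfold 4 (reflect across v@8): 48 holes -> [(0, 0), (0, 1), (0, 6), (0, 7), (0, 8), (0, 9), (0, 14), (0, 15), (1, 3), (1, 4), (1, 11), (1, 12), (2, 3), (2, 4), (2, 11), (2, 12), (3, 0), (3, 1), (3, 6), (3, 7), (3, 8), (3, 9), (3, 14), (3, 15), (4, 0), (4, 1), (4, 6), (4, 7), (4, 8), (4, 9), (4, 14), (4, 15), (5, 3), (5, 4), (5, 11), (5, 12), (6, 3), (6, 4), (6, 11), (6, 12), (7, 0), (7, 1), (7, 6), (7, 7), (7, 8), (7, 9), (7, 14), (7, 15)]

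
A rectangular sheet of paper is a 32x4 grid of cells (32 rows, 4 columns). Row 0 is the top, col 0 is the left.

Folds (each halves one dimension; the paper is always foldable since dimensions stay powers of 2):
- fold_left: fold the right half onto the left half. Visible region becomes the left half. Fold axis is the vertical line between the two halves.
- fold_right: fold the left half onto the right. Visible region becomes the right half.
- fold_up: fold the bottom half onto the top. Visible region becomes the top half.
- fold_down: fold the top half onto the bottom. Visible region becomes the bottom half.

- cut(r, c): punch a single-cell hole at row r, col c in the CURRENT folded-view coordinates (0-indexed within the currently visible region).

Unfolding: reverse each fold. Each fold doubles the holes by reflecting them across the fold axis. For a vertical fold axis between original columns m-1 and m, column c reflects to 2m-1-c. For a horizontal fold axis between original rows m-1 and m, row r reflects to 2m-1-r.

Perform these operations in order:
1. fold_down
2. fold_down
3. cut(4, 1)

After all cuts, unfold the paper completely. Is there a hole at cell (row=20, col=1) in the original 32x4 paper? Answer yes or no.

Answer: no

Derivation:
Op 1 fold_down: fold axis h@16; visible region now rows[16,32) x cols[0,4) = 16x4
Op 2 fold_down: fold axis h@24; visible region now rows[24,32) x cols[0,4) = 8x4
Op 3 cut(4, 1): punch at orig (28,1); cuts so far [(28, 1)]; region rows[24,32) x cols[0,4) = 8x4
Unfold 1 (reflect across h@24): 2 holes -> [(19, 1), (28, 1)]
Unfold 2 (reflect across h@16): 4 holes -> [(3, 1), (12, 1), (19, 1), (28, 1)]
Holes: [(3, 1), (12, 1), (19, 1), (28, 1)]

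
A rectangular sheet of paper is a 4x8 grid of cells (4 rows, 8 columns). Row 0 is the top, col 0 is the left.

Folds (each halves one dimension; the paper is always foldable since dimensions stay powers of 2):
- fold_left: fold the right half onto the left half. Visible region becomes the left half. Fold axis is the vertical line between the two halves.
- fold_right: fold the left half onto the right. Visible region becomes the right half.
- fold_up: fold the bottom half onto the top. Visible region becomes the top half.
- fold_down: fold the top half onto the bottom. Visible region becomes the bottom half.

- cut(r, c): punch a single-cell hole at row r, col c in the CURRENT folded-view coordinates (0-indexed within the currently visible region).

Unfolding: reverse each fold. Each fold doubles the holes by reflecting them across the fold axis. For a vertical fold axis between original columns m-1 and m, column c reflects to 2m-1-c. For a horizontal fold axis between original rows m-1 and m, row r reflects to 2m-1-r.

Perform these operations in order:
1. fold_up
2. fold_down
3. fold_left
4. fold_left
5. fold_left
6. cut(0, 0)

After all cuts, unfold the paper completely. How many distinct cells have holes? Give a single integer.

Answer: 32

Derivation:
Op 1 fold_up: fold axis h@2; visible region now rows[0,2) x cols[0,8) = 2x8
Op 2 fold_down: fold axis h@1; visible region now rows[1,2) x cols[0,8) = 1x8
Op 3 fold_left: fold axis v@4; visible region now rows[1,2) x cols[0,4) = 1x4
Op 4 fold_left: fold axis v@2; visible region now rows[1,2) x cols[0,2) = 1x2
Op 5 fold_left: fold axis v@1; visible region now rows[1,2) x cols[0,1) = 1x1
Op 6 cut(0, 0): punch at orig (1,0); cuts so far [(1, 0)]; region rows[1,2) x cols[0,1) = 1x1
Unfold 1 (reflect across v@1): 2 holes -> [(1, 0), (1, 1)]
Unfold 2 (reflect across v@2): 4 holes -> [(1, 0), (1, 1), (1, 2), (1, 3)]
Unfold 3 (reflect across v@4): 8 holes -> [(1, 0), (1, 1), (1, 2), (1, 3), (1, 4), (1, 5), (1, 6), (1, 7)]
Unfold 4 (reflect across h@1): 16 holes -> [(0, 0), (0, 1), (0, 2), (0, 3), (0, 4), (0, 5), (0, 6), (0, 7), (1, 0), (1, 1), (1, 2), (1, 3), (1, 4), (1, 5), (1, 6), (1, 7)]
Unfold 5 (reflect across h@2): 32 holes -> [(0, 0), (0, 1), (0, 2), (0, 3), (0, 4), (0, 5), (0, 6), (0, 7), (1, 0), (1, 1), (1, 2), (1, 3), (1, 4), (1, 5), (1, 6), (1, 7), (2, 0), (2, 1), (2, 2), (2, 3), (2, 4), (2, 5), (2, 6), (2, 7), (3, 0), (3, 1), (3, 2), (3, 3), (3, 4), (3, 5), (3, 6), (3, 7)]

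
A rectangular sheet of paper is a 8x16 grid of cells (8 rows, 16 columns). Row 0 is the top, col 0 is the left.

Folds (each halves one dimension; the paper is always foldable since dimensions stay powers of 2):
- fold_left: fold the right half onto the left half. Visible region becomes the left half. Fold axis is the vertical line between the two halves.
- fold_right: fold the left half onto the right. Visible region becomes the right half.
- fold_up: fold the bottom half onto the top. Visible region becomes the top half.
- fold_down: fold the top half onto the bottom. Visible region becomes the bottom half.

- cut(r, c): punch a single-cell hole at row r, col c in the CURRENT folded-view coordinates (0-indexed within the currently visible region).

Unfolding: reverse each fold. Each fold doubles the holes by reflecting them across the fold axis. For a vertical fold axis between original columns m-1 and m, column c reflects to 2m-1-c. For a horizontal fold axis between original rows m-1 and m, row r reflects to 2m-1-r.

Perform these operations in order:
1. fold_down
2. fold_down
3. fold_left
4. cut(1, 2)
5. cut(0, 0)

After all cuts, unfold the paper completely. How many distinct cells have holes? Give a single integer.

Answer: 16

Derivation:
Op 1 fold_down: fold axis h@4; visible region now rows[4,8) x cols[0,16) = 4x16
Op 2 fold_down: fold axis h@6; visible region now rows[6,8) x cols[0,16) = 2x16
Op 3 fold_left: fold axis v@8; visible region now rows[6,8) x cols[0,8) = 2x8
Op 4 cut(1, 2): punch at orig (7,2); cuts so far [(7, 2)]; region rows[6,8) x cols[0,8) = 2x8
Op 5 cut(0, 0): punch at orig (6,0); cuts so far [(6, 0), (7, 2)]; region rows[6,8) x cols[0,8) = 2x8
Unfold 1 (reflect across v@8): 4 holes -> [(6, 0), (6, 15), (7, 2), (7, 13)]
Unfold 2 (reflect across h@6): 8 holes -> [(4, 2), (4, 13), (5, 0), (5, 15), (6, 0), (6, 15), (7, 2), (7, 13)]
Unfold 3 (reflect across h@4): 16 holes -> [(0, 2), (0, 13), (1, 0), (1, 15), (2, 0), (2, 15), (3, 2), (3, 13), (4, 2), (4, 13), (5, 0), (5, 15), (6, 0), (6, 15), (7, 2), (7, 13)]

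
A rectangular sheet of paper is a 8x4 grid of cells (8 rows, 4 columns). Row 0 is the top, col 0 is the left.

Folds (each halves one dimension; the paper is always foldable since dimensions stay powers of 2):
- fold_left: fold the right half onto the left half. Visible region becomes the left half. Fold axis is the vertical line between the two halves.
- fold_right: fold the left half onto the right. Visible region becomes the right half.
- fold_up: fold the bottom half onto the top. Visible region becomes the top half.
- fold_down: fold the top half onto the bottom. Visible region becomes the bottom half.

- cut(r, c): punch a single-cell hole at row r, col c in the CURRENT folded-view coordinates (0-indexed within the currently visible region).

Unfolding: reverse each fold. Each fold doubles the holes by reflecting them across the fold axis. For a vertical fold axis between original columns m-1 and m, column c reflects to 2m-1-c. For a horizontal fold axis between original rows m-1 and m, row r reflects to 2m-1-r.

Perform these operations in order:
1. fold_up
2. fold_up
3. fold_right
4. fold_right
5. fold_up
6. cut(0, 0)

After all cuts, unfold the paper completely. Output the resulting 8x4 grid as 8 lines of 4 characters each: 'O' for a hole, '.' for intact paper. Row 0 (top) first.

Answer: OOOO
OOOO
OOOO
OOOO
OOOO
OOOO
OOOO
OOOO

Derivation:
Op 1 fold_up: fold axis h@4; visible region now rows[0,4) x cols[0,4) = 4x4
Op 2 fold_up: fold axis h@2; visible region now rows[0,2) x cols[0,4) = 2x4
Op 3 fold_right: fold axis v@2; visible region now rows[0,2) x cols[2,4) = 2x2
Op 4 fold_right: fold axis v@3; visible region now rows[0,2) x cols[3,4) = 2x1
Op 5 fold_up: fold axis h@1; visible region now rows[0,1) x cols[3,4) = 1x1
Op 6 cut(0, 0): punch at orig (0,3); cuts so far [(0, 3)]; region rows[0,1) x cols[3,4) = 1x1
Unfold 1 (reflect across h@1): 2 holes -> [(0, 3), (1, 3)]
Unfold 2 (reflect across v@3): 4 holes -> [(0, 2), (0, 3), (1, 2), (1, 3)]
Unfold 3 (reflect across v@2): 8 holes -> [(0, 0), (0, 1), (0, 2), (0, 3), (1, 0), (1, 1), (1, 2), (1, 3)]
Unfold 4 (reflect across h@2): 16 holes -> [(0, 0), (0, 1), (0, 2), (0, 3), (1, 0), (1, 1), (1, 2), (1, 3), (2, 0), (2, 1), (2, 2), (2, 3), (3, 0), (3, 1), (3, 2), (3, 3)]
Unfold 5 (reflect across h@4): 32 holes -> [(0, 0), (0, 1), (0, 2), (0, 3), (1, 0), (1, 1), (1, 2), (1, 3), (2, 0), (2, 1), (2, 2), (2, 3), (3, 0), (3, 1), (3, 2), (3, 3), (4, 0), (4, 1), (4, 2), (4, 3), (5, 0), (5, 1), (5, 2), (5, 3), (6, 0), (6, 1), (6, 2), (6, 3), (7, 0), (7, 1), (7, 2), (7, 3)]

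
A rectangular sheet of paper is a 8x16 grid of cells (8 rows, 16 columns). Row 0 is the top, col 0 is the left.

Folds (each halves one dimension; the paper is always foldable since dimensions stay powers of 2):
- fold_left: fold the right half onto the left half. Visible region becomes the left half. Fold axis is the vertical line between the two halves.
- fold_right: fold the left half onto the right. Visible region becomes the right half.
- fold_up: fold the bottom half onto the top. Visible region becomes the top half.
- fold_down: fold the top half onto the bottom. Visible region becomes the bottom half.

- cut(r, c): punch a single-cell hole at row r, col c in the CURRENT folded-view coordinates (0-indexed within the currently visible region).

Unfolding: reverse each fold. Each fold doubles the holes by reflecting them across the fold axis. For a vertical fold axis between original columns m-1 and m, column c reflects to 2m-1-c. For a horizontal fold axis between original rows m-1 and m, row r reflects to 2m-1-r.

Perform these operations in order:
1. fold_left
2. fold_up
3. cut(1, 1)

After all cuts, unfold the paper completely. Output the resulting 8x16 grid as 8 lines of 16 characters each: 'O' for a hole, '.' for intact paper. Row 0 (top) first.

Answer: ................
.O............O.
................
................
................
................
.O............O.
................

Derivation:
Op 1 fold_left: fold axis v@8; visible region now rows[0,8) x cols[0,8) = 8x8
Op 2 fold_up: fold axis h@4; visible region now rows[0,4) x cols[0,8) = 4x8
Op 3 cut(1, 1): punch at orig (1,1); cuts so far [(1, 1)]; region rows[0,4) x cols[0,8) = 4x8
Unfold 1 (reflect across h@4): 2 holes -> [(1, 1), (6, 1)]
Unfold 2 (reflect across v@8): 4 holes -> [(1, 1), (1, 14), (6, 1), (6, 14)]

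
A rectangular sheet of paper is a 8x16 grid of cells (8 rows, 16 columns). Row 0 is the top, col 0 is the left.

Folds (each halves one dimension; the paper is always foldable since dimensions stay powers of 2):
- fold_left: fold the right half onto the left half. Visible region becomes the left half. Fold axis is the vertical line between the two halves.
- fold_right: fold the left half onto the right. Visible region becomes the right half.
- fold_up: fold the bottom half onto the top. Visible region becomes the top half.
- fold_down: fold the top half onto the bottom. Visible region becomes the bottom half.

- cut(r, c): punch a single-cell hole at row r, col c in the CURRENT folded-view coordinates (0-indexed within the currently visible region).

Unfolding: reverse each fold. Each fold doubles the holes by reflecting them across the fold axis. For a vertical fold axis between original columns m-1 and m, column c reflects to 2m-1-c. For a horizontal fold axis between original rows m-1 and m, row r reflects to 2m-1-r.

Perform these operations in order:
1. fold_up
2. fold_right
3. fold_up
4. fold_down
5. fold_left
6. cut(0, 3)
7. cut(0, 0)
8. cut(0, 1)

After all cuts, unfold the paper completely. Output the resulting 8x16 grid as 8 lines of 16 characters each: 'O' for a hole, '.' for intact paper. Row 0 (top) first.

Answer: OO.OO.OOOO.OO.OO
OO.OO.OOOO.OO.OO
OO.OO.OOOO.OO.OO
OO.OO.OOOO.OO.OO
OO.OO.OOOO.OO.OO
OO.OO.OOOO.OO.OO
OO.OO.OOOO.OO.OO
OO.OO.OOOO.OO.OO

Derivation:
Op 1 fold_up: fold axis h@4; visible region now rows[0,4) x cols[0,16) = 4x16
Op 2 fold_right: fold axis v@8; visible region now rows[0,4) x cols[8,16) = 4x8
Op 3 fold_up: fold axis h@2; visible region now rows[0,2) x cols[8,16) = 2x8
Op 4 fold_down: fold axis h@1; visible region now rows[1,2) x cols[8,16) = 1x8
Op 5 fold_left: fold axis v@12; visible region now rows[1,2) x cols[8,12) = 1x4
Op 6 cut(0, 3): punch at orig (1,11); cuts so far [(1, 11)]; region rows[1,2) x cols[8,12) = 1x4
Op 7 cut(0, 0): punch at orig (1,8); cuts so far [(1, 8), (1, 11)]; region rows[1,2) x cols[8,12) = 1x4
Op 8 cut(0, 1): punch at orig (1,9); cuts so far [(1, 8), (1, 9), (1, 11)]; region rows[1,2) x cols[8,12) = 1x4
Unfold 1 (reflect across v@12): 6 holes -> [(1, 8), (1, 9), (1, 11), (1, 12), (1, 14), (1, 15)]
Unfold 2 (reflect across h@1): 12 holes -> [(0, 8), (0, 9), (0, 11), (0, 12), (0, 14), (0, 15), (1, 8), (1, 9), (1, 11), (1, 12), (1, 14), (1, 15)]
Unfold 3 (reflect across h@2): 24 holes -> [(0, 8), (0, 9), (0, 11), (0, 12), (0, 14), (0, 15), (1, 8), (1, 9), (1, 11), (1, 12), (1, 14), (1, 15), (2, 8), (2, 9), (2, 11), (2, 12), (2, 14), (2, 15), (3, 8), (3, 9), (3, 11), (3, 12), (3, 14), (3, 15)]
Unfold 4 (reflect across v@8): 48 holes -> [(0, 0), (0, 1), (0, 3), (0, 4), (0, 6), (0, 7), (0, 8), (0, 9), (0, 11), (0, 12), (0, 14), (0, 15), (1, 0), (1, 1), (1, 3), (1, 4), (1, 6), (1, 7), (1, 8), (1, 9), (1, 11), (1, 12), (1, 14), (1, 15), (2, 0), (2, 1), (2, 3), (2, 4), (2, 6), (2, 7), (2, 8), (2, 9), (2, 11), (2, 12), (2, 14), (2, 15), (3, 0), (3, 1), (3, 3), (3, 4), (3, 6), (3, 7), (3, 8), (3, 9), (3, 11), (3, 12), (3, 14), (3, 15)]
Unfold 5 (reflect across h@4): 96 holes -> [(0, 0), (0, 1), (0, 3), (0, 4), (0, 6), (0, 7), (0, 8), (0, 9), (0, 11), (0, 12), (0, 14), (0, 15), (1, 0), (1, 1), (1, 3), (1, 4), (1, 6), (1, 7), (1, 8), (1, 9), (1, 11), (1, 12), (1, 14), (1, 15), (2, 0), (2, 1), (2, 3), (2, 4), (2, 6), (2, 7), (2, 8), (2, 9), (2, 11), (2, 12), (2, 14), (2, 15), (3, 0), (3, 1), (3, 3), (3, 4), (3, 6), (3, 7), (3, 8), (3, 9), (3, 11), (3, 12), (3, 14), (3, 15), (4, 0), (4, 1), (4, 3), (4, 4), (4, 6), (4, 7), (4, 8), (4, 9), (4, 11), (4, 12), (4, 14), (4, 15), (5, 0), (5, 1), (5, 3), (5, 4), (5, 6), (5, 7), (5, 8), (5, 9), (5, 11), (5, 12), (5, 14), (5, 15), (6, 0), (6, 1), (6, 3), (6, 4), (6, 6), (6, 7), (6, 8), (6, 9), (6, 11), (6, 12), (6, 14), (6, 15), (7, 0), (7, 1), (7, 3), (7, 4), (7, 6), (7, 7), (7, 8), (7, 9), (7, 11), (7, 12), (7, 14), (7, 15)]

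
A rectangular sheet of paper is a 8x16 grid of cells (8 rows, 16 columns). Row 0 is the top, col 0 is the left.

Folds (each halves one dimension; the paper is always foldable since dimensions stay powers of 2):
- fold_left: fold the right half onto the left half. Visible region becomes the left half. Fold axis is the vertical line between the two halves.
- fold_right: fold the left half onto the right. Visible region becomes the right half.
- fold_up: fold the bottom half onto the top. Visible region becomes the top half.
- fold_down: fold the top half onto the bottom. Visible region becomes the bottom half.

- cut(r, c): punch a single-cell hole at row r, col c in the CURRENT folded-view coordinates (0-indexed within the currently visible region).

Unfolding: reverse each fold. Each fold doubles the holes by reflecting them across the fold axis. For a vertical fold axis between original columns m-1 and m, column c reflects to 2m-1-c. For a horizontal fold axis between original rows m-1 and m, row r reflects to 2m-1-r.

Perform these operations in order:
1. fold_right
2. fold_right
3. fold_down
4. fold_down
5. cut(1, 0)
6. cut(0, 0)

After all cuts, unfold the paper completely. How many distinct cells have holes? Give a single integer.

Op 1 fold_right: fold axis v@8; visible region now rows[0,8) x cols[8,16) = 8x8
Op 2 fold_right: fold axis v@12; visible region now rows[0,8) x cols[12,16) = 8x4
Op 3 fold_down: fold axis h@4; visible region now rows[4,8) x cols[12,16) = 4x4
Op 4 fold_down: fold axis h@6; visible region now rows[6,8) x cols[12,16) = 2x4
Op 5 cut(1, 0): punch at orig (7,12); cuts so far [(7, 12)]; region rows[6,8) x cols[12,16) = 2x4
Op 6 cut(0, 0): punch at orig (6,12); cuts so far [(6, 12), (7, 12)]; region rows[6,8) x cols[12,16) = 2x4
Unfold 1 (reflect across h@6): 4 holes -> [(4, 12), (5, 12), (6, 12), (7, 12)]
Unfold 2 (reflect across h@4): 8 holes -> [(0, 12), (1, 12), (2, 12), (3, 12), (4, 12), (5, 12), (6, 12), (7, 12)]
Unfold 3 (reflect across v@12): 16 holes -> [(0, 11), (0, 12), (1, 11), (1, 12), (2, 11), (2, 12), (3, 11), (3, 12), (4, 11), (4, 12), (5, 11), (5, 12), (6, 11), (6, 12), (7, 11), (7, 12)]
Unfold 4 (reflect across v@8): 32 holes -> [(0, 3), (0, 4), (0, 11), (0, 12), (1, 3), (1, 4), (1, 11), (1, 12), (2, 3), (2, 4), (2, 11), (2, 12), (3, 3), (3, 4), (3, 11), (3, 12), (4, 3), (4, 4), (4, 11), (4, 12), (5, 3), (5, 4), (5, 11), (5, 12), (6, 3), (6, 4), (6, 11), (6, 12), (7, 3), (7, 4), (7, 11), (7, 12)]

Answer: 32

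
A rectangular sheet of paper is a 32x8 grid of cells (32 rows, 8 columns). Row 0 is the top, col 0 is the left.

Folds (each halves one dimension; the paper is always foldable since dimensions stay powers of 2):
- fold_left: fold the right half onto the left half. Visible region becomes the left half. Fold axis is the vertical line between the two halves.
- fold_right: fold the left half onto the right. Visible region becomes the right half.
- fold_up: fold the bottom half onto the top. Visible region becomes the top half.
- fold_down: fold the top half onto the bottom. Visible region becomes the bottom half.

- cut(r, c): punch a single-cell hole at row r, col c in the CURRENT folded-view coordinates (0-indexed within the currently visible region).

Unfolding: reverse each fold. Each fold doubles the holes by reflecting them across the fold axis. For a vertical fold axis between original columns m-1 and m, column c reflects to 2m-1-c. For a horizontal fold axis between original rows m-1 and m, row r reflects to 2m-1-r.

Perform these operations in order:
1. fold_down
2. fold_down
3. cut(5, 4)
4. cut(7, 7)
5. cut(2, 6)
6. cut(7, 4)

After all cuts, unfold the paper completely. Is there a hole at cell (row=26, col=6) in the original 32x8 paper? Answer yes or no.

Op 1 fold_down: fold axis h@16; visible region now rows[16,32) x cols[0,8) = 16x8
Op 2 fold_down: fold axis h@24; visible region now rows[24,32) x cols[0,8) = 8x8
Op 3 cut(5, 4): punch at orig (29,4); cuts so far [(29, 4)]; region rows[24,32) x cols[0,8) = 8x8
Op 4 cut(7, 7): punch at orig (31,7); cuts so far [(29, 4), (31, 7)]; region rows[24,32) x cols[0,8) = 8x8
Op 5 cut(2, 6): punch at orig (26,6); cuts so far [(26, 6), (29, 4), (31, 7)]; region rows[24,32) x cols[0,8) = 8x8
Op 6 cut(7, 4): punch at orig (31,4); cuts so far [(26, 6), (29, 4), (31, 4), (31, 7)]; region rows[24,32) x cols[0,8) = 8x8
Unfold 1 (reflect across h@24): 8 holes -> [(16, 4), (16, 7), (18, 4), (21, 6), (26, 6), (29, 4), (31, 4), (31, 7)]
Unfold 2 (reflect across h@16): 16 holes -> [(0, 4), (0, 7), (2, 4), (5, 6), (10, 6), (13, 4), (15, 4), (15, 7), (16, 4), (16, 7), (18, 4), (21, 6), (26, 6), (29, 4), (31, 4), (31, 7)]
Holes: [(0, 4), (0, 7), (2, 4), (5, 6), (10, 6), (13, 4), (15, 4), (15, 7), (16, 4), (16, 7), (18, 4), (21, 6), (26, 6), (29, 4), (31, 4), (31, 7)]

Answer: yes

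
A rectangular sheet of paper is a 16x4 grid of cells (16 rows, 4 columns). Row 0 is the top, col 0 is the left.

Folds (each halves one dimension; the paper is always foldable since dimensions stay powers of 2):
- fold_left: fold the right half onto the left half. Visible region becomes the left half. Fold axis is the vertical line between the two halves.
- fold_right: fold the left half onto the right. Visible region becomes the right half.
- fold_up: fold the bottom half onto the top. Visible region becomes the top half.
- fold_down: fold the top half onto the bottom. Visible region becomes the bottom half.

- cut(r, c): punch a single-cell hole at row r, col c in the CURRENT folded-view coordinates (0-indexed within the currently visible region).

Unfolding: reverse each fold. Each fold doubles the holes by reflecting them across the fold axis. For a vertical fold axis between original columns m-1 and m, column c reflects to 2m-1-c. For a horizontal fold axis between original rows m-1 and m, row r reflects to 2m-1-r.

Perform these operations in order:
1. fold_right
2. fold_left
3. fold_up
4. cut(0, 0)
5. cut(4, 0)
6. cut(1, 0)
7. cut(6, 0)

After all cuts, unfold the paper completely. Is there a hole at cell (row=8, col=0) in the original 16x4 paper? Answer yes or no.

Op 1 fold_right: fold axis v@2; visible region now rows[0,16) x cols[2,4) = 16x2
Op 2 fold_left: fold axis v@3; visible region now rows[0,16) x cols[2,3) = 16x1
Op 3 fold_up: fold axis h@8; visible region now rows[0,8) x cols[2,3) = 8x1
Op 4 cut(0, 0): punch at orig (0,2); cuts so far [(0, 2)]; region rows[0,8) x cols[2,3) = 8x1
Op 5 cut(4, 0): punch at orig (4,2); cuts so far [(0, 2), (4, 2)]; region rows[0,8) x cols[2,3) = 8x1
Op 6 cut(1, 0): punch at orig (1,2); cuts so far [(0, 2), (1, 2), (4, 2)]; region rows[0,8) x cols[2,3) = 8x1
Op 7 cut(6, 0): punch at orig (6,2); cuts so far [(0, 2), (1, 2), (4, 2), (6, 2)]; region rows[0,8) x cols[2,3) = 8x1
Unfold 1 (reflect across h@8): 8 holes -> [(0, 2), (1, 2), (4, 2), (6, 2), (9, 2), (11, 2), (14, 2), (15, 2)]
Unfold 2 (reflect across v@3): 16 holes -> [(0, 2), (0, 3), (1, 2), (1, 3), (4, 2), (4, 3), (6, 2), (6, 3), (9, 2), (9, 3), (11, 2), (11, 3), (14, 2), (14, 3), (15, 2), (15, 3)]
Unfold 3 (reflect across v@2): 32 holes -> [(0, 0), (0, 1), (0, 2), (0, 3), (1, 0), (1, 1), (1, 2), (1, 3), (4, 0), (4, 1), (4, 2), (4, 3), (6, 0), (6, 1), (6, 2), (6, 3), (9, 0), (9, 1), (9, 2), (9, 3), (11, 0), (11, 1), (11, 2), (11, 3), (14, 0), (14, 1), (14, 2), (14, 3), (15, 0), (15, 1), (15, 2), (15, 3)]
Holes: [(0, 0), (0, 1), (0, 2), (0, 3), (1, 0), (1, 1), (1, 2), (1, 3), (4, 0), (4, 1), (4, 2), (4, 3), (6, 0), (6, 1), (6, 2), (6, 3), (9, 0), (9, 1), (9, 2), (9, 3), (11, 0), (11, 1), (11, 2), (11, 3), (14, 0), (14, 1), (14, 2), (14, 3), (15, 0), (15, 1), (15, 2), (15, 3)]

Answer: no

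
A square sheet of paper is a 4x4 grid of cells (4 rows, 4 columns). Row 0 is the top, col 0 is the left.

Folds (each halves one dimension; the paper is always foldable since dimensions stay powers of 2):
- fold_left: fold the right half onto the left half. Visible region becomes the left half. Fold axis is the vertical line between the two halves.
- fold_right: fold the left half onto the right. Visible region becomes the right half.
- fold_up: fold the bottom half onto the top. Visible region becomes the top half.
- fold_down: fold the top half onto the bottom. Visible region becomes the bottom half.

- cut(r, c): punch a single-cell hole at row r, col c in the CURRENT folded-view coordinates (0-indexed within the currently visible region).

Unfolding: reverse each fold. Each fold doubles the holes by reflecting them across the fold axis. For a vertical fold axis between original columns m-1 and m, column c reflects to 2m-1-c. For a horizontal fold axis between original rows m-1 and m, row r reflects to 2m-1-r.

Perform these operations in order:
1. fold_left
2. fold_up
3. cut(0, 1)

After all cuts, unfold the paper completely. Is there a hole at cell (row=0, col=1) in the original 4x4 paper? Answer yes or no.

Op 1 fold_left: fold axis v@2; visible region now rows[0,4) x cols[0,2) = 4x2
Op 2 fold_up: fold axis h@2; visible region now rows[0,2) x cols[0,2) = 2x2
Op 3 cut(0, 1): punch at orig (0,1); cuts so far [(0, 1)]; region rows[0,2) x cols[0,2) = 2x2
Unfold 1 (reflect across h@2): 2 holes -> [(0, 1), (3, 1)]
Unfold 2 (reflect across v@2): 4 holes -> [(0, 1), (0, 2), (3, 1), (3, 2)]
Holes: [(0, 1), (0, 2), (3, 1), (3, 2)]

Answer: yes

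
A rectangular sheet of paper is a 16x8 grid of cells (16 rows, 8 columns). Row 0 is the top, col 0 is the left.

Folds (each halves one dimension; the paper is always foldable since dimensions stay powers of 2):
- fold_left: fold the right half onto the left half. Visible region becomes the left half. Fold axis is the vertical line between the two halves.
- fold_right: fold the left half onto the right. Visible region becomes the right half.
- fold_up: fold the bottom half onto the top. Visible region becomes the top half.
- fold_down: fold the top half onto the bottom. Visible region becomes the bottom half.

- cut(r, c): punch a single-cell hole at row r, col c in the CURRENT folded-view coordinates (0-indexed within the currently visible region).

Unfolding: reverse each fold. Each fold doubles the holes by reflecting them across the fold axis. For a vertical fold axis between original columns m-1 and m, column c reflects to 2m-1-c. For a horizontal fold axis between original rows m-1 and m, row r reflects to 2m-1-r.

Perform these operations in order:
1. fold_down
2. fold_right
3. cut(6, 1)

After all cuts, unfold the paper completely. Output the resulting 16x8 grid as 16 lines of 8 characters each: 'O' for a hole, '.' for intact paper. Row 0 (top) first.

Op 1 fold_down: fold axis h@8; visible region now rows[8,16) x cols[0,8) = 8x8
Op 2 fold_right: fold axis v@4; visible region now rows[8,16) x cols[4,8) = 8x4
Op 3 cut(6, 1): punch at orig (14,5); cuts so far [(14, 5)]; region rows[8,16) x cols[4,8) = 8x4
Unfold 1 (reflect across v@4): 2 holes -> [(14, 2), (14, 5)]
Unfold 2 (reflect across h@8): 4 holes -> [(1, 2), (1, 5), (14, 2), (14, 5)]

Answer: ........
..O..O..
........
........
........
........
........
........
........
........
........
........
........
........
..O..O..
........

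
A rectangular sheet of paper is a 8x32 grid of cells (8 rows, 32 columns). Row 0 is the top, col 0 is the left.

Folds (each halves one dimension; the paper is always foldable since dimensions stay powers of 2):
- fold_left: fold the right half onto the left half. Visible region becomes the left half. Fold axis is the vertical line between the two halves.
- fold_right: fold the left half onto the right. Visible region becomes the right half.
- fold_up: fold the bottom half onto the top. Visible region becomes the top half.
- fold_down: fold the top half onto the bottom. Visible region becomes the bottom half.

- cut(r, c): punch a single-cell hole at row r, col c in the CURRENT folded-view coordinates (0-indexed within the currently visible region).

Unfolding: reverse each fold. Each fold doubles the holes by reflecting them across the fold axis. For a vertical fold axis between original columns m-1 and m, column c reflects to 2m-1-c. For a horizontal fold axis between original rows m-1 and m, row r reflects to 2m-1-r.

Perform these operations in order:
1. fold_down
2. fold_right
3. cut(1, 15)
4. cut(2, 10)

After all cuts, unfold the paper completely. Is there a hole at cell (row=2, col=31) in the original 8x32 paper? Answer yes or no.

Answer: yes

Derivation:
Op 1 fold_down: fold axis h@4; visible region now rows[4,8) x cols[0,32) = 4x32
Op 2 fold_right: fold axis v@16; visible region now rows[4,8) x cols[16,32) = 4x16
Op 3 cut(1, 15): punch at orig (5,31); cuts so far [(5, 31)]; region rows[4,8) x cols[16,32) = 4x16
Op 4 cut(2, 10): punch at orig (6,26); cuts so far [(5, 31), (6, 26)]; region rows[4,8) x cols[16,32) = 4x16
Unfold 1 (reflect across v@16): 4 holes -> [(5, 0), (5, 31), (6, 5), (6, 26)]
Unfold 2 (reflect across h@4): 8 holes -> [(1, 5), (1, 26), (2, 0), (2, 31), (5, 0), (5, 31), (6, 5), (6, 26)]
Holes: [(1, 5), (1, 26), (2, 0), (2, 31), (5, 0), (5, 31), (6, 5), (6, 26)]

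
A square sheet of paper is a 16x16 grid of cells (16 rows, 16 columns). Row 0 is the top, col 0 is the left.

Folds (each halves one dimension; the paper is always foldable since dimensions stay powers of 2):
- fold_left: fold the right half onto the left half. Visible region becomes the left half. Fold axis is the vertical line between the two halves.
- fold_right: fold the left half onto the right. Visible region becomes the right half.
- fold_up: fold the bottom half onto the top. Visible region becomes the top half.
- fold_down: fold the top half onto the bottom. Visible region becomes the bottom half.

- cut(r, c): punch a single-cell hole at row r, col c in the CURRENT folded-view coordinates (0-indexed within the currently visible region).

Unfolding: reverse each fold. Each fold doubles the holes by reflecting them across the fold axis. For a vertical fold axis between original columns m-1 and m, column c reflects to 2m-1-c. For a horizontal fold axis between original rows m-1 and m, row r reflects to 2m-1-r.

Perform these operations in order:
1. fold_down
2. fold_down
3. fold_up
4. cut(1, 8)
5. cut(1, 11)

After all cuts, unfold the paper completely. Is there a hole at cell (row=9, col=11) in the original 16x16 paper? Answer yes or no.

Answer: yes

Derivation:
Op 1 fold_down: fold axis h@8; visible region now rows[8,16) x cols[0,16) = 8x16
Op 2 fold_down: fold axis h@12; visible region now rows[12,16) x cols[0,16) = 4x16
Op 3 fold_up: fold axis h@14; visible region now rows[12,14) x cols[0,16) = 2x16
Op 4 cut(1, 8): punch at orig (13,8); cuts so far [(13, 8)]; region rows[12,14) x cols[0,16) = 2x16
Op 5 cut(1, 11): punch at orig (13,11); cuts so far [(13, 8), (13, 11)]; region rows[12,14) x cols[0,16) = 2x16
Unfold 1 (reflect across h@14): 4 holes -> [(13, 8), (13, 11), (14, 8), (14, 11)]
Unfold 2 (reflect across h@12): 8 holes -> [(9, 8), (9, 11), (10, 8), (10, 11), (13, 8), (13, 11), (14, 8), (14, 11)]
Unfold 3 (reflect across h@8): 16 holes -> [(1, 8), (1, 11), (2, 8), (2, 11), (5, 8), (5, 11), (6, 8), (6, 11), (9, 8), (9, 11), (10, 8), (10, 11), (13, 8), (13, 11), (14, 8), (14, 11)]
Holes: [(1, 8), (1, 11), (2, 8), (2, 11), (5, 8), (5, 11), (6, 8), (6, 11), (9, 8), (9, 11), (10, 8), (10, 11), (13, 8), (13, 11), (14, 8), (14, 11)]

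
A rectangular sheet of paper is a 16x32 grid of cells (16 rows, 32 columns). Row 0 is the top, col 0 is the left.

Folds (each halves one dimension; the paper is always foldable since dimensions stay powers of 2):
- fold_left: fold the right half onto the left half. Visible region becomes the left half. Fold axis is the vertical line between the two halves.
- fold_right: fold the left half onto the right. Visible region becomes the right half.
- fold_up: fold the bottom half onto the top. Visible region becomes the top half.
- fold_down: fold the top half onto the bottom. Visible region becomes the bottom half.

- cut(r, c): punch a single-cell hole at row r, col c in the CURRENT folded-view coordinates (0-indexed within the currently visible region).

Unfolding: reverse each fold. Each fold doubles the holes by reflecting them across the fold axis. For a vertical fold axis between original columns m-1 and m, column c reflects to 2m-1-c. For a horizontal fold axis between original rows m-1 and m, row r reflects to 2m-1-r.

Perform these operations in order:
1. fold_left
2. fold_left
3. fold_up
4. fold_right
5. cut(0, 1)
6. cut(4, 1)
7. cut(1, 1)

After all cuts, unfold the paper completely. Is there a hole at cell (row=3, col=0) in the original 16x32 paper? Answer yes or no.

Op 1 fold_left: fold axis v@16; visible region now rows[0,16) x cols[0,16) = 16x16
Op 2 fold_left: fold axis v@8; visible region now rows[0,16) x cols[0,8) = 16x8
Op 3 fold_up: fold axis h@8; visible region now rows[0,8) x cols[0,8) = 8x8
Op 4 fold_right: fold axis v@4; visible region now rows[0,8) x cols[4,8) = 8x4
Op 5 cut(0, 1): punch at orig (0,5); cuts so far [(0, 5)]; region rows[0,8) x cols[4,8) = 8x4
Op 6 cut(4, 1): punch at orig (4,5); cuts so far [(0, 5), (4, 5)]; region rows[0,8) x cols[4,8) = 8x4
Op 7 cut(1, 1): punch at orig (1,5); cuts so far [(0, 5), (1, 5), (4, 5)]; region rows[0,8) x cols[4,8) = 8x4
Unfold 1 (reflect across v@4): 6 holes -> [(0, 2), (0, 5), (1, 2), (1, 5), (4, 2), (4, 5)]
Unfold 2 (reflect across h@8): 12 holes -> [(0, 2), (0, 5), (1, 2), (1, 5), (4, 2), (4, 5), (11, 2), (11, 5), (14, 2), (14, 5), (15, 2), (15, 5)]
Unfold 3 (reflect across v@8): 24 holes -> [(0, 2), (0, 5), (0, 10), (0, 13), (1, 2), (1, 5), (1, 10), (1, 13), (4, 2), (4, 5), (4, 10), (4, 13), (11, 2), (11, 5), (11, 10), (11, 13), (14, 2), (14, 5), (14, 10), (14, 13), (15, 2), (15, 5), (15, 10), (15, 13)]
Unfold 4 (reflect across v@16): 48 holes -> [(0, 2), (0, 5), (0, 10), (0, 13), (0, 18), (0, 21), (0, 26), (0, 29), (1, 2), (1, 5), (1, 10), (1, 13), (1, 18), (1, 21), (1, 26), (1, 29), (4, 2), (4, 5), (4, 10), (4, 13), (4, 18), (4, 21), (4, 26), (4, 29), (11, 2), (11, 5), (11, 10), (11, 13), (11, 18), (11, 21), (11, 26), (11, 29), (14, 2), (14, 5), (14, 10), (14, 13), (14, 18), (14, 21), (14, 26), (14, 29), (15, 2), (15, 5), (15, 10), (15, 13), (15, 18), (15, 21), (15, 26), (15, 29)]
Holes: [(0, 2), (0, 5), (0, 10), (0, 13), (0, 18), (0, 21), (0, 26), (0, 29), (1, 2), (1, 5), (1, 10), (1, 13), (1, 18), (1, 21), (1, 26), (1, 29), (4, 2), (4, 5), (4, 10), (4, 13), (4, 18), (4, 21), (4, 26), (4, 29), (11, 2), (11, 5), (11, 10), (11, 13), (11, 18), (11, 21), (11, 26), (11, 29), (14, 2), (14, 5), (14, 10), (14, 13), (14, 18), (14, 21), (14, 26), (14, 29), (15, 2), (15, 5), (15, 10), (15, 13), (15, 18), (15, 21), (15, 26), (15, 29)]

Answer: no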